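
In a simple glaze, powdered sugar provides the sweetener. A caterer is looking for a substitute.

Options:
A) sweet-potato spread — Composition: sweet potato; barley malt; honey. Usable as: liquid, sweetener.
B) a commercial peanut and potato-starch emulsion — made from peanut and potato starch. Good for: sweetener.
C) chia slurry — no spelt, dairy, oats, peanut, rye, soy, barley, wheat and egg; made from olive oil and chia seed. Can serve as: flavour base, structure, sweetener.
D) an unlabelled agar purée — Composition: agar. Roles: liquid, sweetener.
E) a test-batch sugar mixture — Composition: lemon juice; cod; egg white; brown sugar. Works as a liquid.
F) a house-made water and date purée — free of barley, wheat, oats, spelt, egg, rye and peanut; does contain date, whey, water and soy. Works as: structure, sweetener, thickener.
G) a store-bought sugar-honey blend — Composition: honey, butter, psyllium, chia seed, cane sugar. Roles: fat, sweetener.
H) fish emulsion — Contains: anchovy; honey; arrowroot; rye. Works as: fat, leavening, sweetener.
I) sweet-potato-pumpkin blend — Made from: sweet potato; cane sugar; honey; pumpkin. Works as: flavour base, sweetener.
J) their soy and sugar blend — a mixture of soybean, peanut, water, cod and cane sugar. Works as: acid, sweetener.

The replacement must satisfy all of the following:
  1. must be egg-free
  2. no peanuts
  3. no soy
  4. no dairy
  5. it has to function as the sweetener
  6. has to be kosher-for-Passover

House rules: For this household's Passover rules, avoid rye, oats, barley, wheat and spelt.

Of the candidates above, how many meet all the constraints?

A: has barley malt, so not kosher-for-Passover — reject
B: has peanut, so not peanut-free — out
C: works as a sweetener, no egg, no soy — OK
D: every rule checks out — keep
E: not usable as a sweetener; has egg white, so not egg-free — out
F: has soy, so not soy-free; has whey, so not dairy-free — reject
G: has butter, so not dairy-free — no
H: has rye, so not kosher-for-Passover — out
I: honey and cane sugar etc. — none of it excluded — keep
J: has peanut, so not peanut-free; has soybean, so not soy-free — reject

3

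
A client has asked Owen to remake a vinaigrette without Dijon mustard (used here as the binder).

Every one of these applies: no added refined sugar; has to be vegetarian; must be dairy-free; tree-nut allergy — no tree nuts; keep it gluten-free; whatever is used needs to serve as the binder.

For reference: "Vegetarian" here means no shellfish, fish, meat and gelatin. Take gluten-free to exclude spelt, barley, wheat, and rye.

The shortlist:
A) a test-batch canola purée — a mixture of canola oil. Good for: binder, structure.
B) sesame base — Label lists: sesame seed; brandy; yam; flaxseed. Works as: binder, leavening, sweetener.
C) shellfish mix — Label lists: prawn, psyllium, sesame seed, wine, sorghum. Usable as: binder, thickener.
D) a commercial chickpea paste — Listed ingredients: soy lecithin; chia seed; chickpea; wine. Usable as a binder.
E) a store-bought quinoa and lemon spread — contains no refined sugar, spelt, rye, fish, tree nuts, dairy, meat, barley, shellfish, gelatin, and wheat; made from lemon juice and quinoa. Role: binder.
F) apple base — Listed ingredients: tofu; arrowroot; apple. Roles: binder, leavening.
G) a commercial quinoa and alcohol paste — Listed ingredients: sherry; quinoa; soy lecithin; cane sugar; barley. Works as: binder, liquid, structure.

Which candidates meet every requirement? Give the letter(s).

A, B, D, E, F

A: no refined sugar, no dairy — OK
B: works as a binder, no tree nuts, no refined sugar — keep
C: has prawn, so not vegetarian — no
D: nothing on the exclusion list — valid
E: vegetarian, no refined sugar — valid
F: works as a binder, no refined sugar, vegetarian — keep
G: has barley, so not gluten-free; has cane sugar, so not no-added-sugar — reject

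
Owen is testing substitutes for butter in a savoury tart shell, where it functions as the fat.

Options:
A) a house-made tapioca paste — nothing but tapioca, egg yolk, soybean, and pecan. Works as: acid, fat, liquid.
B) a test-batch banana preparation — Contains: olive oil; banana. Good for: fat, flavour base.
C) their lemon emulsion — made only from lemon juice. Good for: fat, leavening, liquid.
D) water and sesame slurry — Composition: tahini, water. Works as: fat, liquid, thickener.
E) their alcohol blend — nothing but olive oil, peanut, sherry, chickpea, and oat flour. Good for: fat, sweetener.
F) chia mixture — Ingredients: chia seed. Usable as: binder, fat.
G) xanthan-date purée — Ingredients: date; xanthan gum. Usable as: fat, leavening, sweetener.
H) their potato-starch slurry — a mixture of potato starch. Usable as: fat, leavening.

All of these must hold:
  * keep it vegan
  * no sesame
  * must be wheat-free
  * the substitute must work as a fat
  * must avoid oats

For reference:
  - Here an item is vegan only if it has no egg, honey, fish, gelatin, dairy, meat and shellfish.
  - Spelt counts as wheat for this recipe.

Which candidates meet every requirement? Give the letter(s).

A: has egg yolk, so not vegan — reject
B: only olive oil and banana; none excluded — keep
C: all constraints satisfied — keep
D: has tahini, so not sesame-free — no
E: has oat flour, so not oat-free — reject
F: every rule checks out — OK
G: works as a fat, wheat-free, no oats — OK
H: works as a fat, vegan, no oats — keep

B, C, F, G, H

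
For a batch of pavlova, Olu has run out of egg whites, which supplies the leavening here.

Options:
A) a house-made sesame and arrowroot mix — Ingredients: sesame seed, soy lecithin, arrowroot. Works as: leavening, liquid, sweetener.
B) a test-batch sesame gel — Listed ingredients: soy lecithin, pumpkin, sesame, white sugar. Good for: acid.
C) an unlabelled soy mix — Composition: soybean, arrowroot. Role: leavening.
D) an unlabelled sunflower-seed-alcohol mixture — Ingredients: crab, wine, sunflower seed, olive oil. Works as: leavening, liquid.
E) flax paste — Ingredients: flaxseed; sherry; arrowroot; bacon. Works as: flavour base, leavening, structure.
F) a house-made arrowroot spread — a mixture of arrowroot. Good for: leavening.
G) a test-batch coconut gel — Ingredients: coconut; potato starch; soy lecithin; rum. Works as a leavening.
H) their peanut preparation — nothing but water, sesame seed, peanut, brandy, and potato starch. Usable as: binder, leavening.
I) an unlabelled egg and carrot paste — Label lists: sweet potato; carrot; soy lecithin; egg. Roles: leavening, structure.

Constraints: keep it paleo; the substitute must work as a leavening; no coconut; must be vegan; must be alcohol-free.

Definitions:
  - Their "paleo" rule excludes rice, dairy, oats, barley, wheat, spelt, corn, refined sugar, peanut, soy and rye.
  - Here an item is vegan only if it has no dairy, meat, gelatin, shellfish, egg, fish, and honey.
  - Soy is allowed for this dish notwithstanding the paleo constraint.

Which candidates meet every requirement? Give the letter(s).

A: soy is permitted under the paleo carve-out; nothing else excluded — OK
B: not usable as a leavening; has white sugar, so not paleo — no
C: soy is permitted under the paleo carve-out; nothing else excluded — valid
D: has crab, so not vegan; has wine, so not alcohol-free — no
E: has bacon, so not vegan; has sherry, so not alcohol-free — no
F: only arrowroot; none excluded — OK
G: has rum, so not alcohol-free; has coconut, so not coconut-free — out
H: has peanut, so not paleo; has brandy, so not alcohol-free — out
I: has egg, so not vegan — reject

A, C, F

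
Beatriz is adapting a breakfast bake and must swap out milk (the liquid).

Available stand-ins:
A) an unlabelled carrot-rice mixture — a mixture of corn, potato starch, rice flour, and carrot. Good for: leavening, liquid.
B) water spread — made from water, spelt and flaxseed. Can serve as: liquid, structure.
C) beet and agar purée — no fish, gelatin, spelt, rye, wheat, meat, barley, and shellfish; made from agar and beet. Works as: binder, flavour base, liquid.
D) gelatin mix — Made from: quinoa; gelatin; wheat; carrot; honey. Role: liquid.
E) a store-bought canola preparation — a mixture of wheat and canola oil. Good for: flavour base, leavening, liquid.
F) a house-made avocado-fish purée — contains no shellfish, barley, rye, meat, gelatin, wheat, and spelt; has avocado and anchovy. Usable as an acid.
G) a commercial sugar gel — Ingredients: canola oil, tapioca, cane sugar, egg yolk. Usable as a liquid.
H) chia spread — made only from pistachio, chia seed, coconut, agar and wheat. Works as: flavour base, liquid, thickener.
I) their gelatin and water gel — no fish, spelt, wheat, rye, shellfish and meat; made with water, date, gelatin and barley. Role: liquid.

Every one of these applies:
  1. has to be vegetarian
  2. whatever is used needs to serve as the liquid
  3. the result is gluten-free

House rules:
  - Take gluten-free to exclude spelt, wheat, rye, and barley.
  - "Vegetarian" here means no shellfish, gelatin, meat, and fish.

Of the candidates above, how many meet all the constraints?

A: gluten-free, vegetarian — valid
B: has spelt, so not gluten-free — out
C: nothing on the exclusion list — valid
D: has wheat, so not gluten-free; has gelatin, so not vegetarian — out
E: has wheat, so not gluten-free — no
F: not usable as a liquid; has anchovy, so not vegetarian — no
G: all constraints satisfied — keep
H: has wheat, so not gluten-free — out
I: has barley, so not gluten-free; has gelatin, so not vegetarian — out

3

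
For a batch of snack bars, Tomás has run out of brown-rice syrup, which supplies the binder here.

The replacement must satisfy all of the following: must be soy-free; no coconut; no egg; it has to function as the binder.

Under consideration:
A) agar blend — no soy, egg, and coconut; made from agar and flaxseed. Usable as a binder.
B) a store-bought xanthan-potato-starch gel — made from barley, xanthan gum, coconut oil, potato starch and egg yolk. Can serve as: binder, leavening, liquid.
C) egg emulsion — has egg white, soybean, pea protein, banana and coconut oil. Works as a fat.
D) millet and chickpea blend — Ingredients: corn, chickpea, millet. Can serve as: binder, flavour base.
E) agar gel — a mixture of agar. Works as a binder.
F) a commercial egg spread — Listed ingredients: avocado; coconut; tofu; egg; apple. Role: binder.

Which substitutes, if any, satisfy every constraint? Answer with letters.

A, D, E

A: no egg, no coconut — OK
B: has egg yolk, so not egg-free; has coconut oil, so not coconut-free — out
C: not usable as a binder; has egg white, so not egg-free (and 2 more) — no
D: nothing on the exclusion list — OK
E: every rule checks out — OK
F: has egg, so not egg-free; has tofu, so not soy-free (and 1 more) — out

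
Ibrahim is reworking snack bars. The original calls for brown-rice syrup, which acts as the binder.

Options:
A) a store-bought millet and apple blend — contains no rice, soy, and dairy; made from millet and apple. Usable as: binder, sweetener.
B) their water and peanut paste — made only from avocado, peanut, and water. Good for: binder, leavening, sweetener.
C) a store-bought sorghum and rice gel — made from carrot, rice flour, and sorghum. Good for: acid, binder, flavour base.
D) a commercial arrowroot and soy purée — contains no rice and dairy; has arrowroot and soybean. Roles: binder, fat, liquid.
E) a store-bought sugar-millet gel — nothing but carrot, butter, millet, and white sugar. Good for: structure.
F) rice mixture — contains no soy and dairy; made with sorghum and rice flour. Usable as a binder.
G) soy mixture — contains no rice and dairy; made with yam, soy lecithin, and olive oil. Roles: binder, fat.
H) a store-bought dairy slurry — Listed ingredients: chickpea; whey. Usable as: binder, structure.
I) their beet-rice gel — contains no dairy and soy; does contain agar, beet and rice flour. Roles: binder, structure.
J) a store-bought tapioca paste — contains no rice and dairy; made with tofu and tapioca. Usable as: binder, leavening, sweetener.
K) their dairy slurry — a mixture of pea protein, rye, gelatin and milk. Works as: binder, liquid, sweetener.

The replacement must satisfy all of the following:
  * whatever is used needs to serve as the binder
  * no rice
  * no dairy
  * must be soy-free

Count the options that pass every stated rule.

2

A: works as a binder, no dairy, no soy — OK
B: only peanut, avocado and water; none excluded — valid
C: has rice flour, so not rice-free — no
D: has soybean, so not soy-free — reject
E: not usable as a binder; has butter, so not dairy-free — no
F: has rice flour, so not rice-free — reject
G: has soy lecithin, so not soy-free — reject
H: has whey, so not dairy-free — out
I: has rice flour, so not rice-free — out
J: has tofu, so not soy-free — no
K: has milk, so not dairy-free — no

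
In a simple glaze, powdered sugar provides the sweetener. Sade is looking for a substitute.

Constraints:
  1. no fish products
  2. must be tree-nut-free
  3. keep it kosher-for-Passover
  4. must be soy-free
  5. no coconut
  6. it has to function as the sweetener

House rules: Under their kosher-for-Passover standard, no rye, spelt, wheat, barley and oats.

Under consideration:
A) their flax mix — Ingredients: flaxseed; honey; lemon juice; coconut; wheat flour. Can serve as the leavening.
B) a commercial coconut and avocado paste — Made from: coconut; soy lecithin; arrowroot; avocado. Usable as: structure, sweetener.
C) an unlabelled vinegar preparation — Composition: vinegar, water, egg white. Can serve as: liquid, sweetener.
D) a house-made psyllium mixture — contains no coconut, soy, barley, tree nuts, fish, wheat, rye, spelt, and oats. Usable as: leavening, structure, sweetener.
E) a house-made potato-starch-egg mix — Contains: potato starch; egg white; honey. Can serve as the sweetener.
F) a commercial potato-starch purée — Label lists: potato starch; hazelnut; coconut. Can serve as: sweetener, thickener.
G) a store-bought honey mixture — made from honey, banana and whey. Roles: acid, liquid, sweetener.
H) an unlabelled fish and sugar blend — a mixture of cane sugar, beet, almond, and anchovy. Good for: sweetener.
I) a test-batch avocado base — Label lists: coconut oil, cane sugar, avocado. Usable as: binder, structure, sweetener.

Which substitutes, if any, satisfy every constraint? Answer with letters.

C, D, E, G

A: not usable as a sweetener; has wheat flour, so not kosher-for-Passover (and 1 more) — reject
B: has soy lecithin, so not soy-free; has coconut, so not coconut-free — reject
C: no soy, no tree nuts — OK
D: works as a sweetener, no coconut, kosher-for-Passover — keep
E: all constraints satisfied — OK
F: has hazelnut, so not tree-nut-free; has coconut, so not coconut-free — reject
G: only whey, honey and banana; none excluded — keep
H: has almond, so not tree-nut-free; has anchovy, so not fish-free — reject
I: has coconut oil, so not coconut-free — no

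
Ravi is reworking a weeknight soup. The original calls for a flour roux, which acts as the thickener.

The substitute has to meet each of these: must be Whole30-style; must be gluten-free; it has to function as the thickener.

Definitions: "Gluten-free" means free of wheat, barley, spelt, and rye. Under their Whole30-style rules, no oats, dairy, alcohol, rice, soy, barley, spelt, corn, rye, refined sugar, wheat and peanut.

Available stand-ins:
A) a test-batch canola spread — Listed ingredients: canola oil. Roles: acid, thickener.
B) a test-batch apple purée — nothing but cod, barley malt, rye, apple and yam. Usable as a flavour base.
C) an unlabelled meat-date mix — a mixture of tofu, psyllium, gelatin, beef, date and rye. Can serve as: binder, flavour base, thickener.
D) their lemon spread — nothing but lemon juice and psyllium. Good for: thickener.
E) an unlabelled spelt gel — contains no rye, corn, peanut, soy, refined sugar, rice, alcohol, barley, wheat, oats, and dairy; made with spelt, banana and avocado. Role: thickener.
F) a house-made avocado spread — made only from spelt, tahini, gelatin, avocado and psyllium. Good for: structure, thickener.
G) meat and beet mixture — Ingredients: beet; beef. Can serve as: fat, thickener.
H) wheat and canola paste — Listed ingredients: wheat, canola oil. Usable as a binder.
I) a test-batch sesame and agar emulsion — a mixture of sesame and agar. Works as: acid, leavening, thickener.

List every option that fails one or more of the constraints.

B, C, E, F, H

A: works as a thickener, Whole30-style, gluten-free — valid
B: not usable as a thickener; has barley malt, so not gluten-free (and 1 more) — no
C: has rye, so not gluten-free; has rye, so not Whole30-style — no
D: only psyllium and lemon juice; none excluded — valid
E: has spelt, so not gluten-free; has spelt, so not Whole30-style — out
F: has spelt, so not gluten-free; has spelt, so not Whole30-style — no
G: all constraints satisfied — valid
H: not usable as a thickener; has wheat, so not gluten-free (and 1 more) — reject
I: only sesame and agar; none excluded — valid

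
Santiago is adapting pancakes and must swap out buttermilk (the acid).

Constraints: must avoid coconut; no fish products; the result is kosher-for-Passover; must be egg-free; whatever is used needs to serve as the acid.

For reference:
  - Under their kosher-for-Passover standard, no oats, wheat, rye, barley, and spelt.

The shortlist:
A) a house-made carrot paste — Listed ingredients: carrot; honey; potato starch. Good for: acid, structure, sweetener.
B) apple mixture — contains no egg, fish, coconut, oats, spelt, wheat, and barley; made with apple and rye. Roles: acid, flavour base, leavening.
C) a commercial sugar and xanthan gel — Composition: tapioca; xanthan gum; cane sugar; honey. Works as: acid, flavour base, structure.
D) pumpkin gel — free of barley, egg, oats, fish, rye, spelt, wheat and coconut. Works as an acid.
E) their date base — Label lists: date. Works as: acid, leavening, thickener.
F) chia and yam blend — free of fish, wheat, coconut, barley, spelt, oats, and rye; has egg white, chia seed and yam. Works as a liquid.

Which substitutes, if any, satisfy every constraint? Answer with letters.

A, C, D, E

A: only honey, potato starch and carrot; none excluded — OK
B: has rye, so not kosher-for-Passover — no
C: every rule checks out — valid
D: kosher-for-Passover, no fish — valid
E: nothing on the exclusion list — keep
F: not usable as an acid; has egg white, so not egg-free — no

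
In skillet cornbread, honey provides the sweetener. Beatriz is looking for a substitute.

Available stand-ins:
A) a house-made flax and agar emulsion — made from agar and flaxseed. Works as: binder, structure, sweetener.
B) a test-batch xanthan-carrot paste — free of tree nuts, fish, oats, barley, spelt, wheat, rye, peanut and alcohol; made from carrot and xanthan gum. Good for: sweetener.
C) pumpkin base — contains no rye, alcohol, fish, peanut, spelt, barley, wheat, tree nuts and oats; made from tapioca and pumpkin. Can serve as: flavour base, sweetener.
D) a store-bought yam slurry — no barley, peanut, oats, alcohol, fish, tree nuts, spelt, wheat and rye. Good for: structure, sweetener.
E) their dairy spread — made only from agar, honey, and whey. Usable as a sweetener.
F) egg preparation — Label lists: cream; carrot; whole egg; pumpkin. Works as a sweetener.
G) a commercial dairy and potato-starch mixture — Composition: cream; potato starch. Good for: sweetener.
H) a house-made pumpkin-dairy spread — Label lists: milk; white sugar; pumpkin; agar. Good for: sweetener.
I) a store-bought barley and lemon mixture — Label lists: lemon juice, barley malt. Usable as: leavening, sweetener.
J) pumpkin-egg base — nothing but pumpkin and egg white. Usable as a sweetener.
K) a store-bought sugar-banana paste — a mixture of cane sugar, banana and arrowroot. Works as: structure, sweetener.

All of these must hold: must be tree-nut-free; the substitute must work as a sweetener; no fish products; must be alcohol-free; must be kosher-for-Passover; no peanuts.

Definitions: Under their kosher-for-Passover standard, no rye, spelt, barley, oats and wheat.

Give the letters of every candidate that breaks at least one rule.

A: all constraints satisfied — keep
B: no fish, no alcohol — OK
C: works as a sweetener, kosher-for-Passover, no peanut — OK
D: nothing on the exclusion list — keep
E: only whey, honey, and agar; none excluded — valid
F: cream and whole egg etc. — none of it excluded — valid
G: nothing on the exclusion list — keep
H: no peanut, no fish — keep
I: has barley malt, so not kosher-for-Passover — no
J: only egg white and pumpkin; none excluded — valid
K: every rule checks out — valid

I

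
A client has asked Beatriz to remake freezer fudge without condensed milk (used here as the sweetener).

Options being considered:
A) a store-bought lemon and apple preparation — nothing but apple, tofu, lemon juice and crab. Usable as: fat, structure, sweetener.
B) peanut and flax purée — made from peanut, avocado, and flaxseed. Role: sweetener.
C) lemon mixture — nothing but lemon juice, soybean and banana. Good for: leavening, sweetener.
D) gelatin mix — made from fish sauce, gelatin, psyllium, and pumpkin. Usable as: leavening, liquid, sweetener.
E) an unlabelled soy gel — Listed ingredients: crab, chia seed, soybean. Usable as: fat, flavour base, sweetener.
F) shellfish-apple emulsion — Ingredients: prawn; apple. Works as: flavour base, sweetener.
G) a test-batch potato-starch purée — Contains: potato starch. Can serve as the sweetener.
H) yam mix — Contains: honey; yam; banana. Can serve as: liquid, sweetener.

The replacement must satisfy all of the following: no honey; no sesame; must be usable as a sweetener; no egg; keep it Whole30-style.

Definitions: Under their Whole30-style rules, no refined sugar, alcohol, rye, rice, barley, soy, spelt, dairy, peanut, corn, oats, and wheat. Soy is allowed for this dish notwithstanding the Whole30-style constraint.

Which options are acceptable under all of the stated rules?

A: soy is permitted under the Whole30-style carve-out; nothing else excluded — valid
B: has peanut, so not Whole30-style — reject
C: soy is permitted under the Whole30-style carve-out; nothing else excluded — keep
D: all constraints satisfied — keep
E: soy is permitted under the Whole30-style carve-out; nothing else excluded — OK
F: no sesame, no honey — OK
G: works as a sweetener, Whole30-style, no sesame — valid
H: has honey, so not honey-free — reject

A, C, D, E, F, G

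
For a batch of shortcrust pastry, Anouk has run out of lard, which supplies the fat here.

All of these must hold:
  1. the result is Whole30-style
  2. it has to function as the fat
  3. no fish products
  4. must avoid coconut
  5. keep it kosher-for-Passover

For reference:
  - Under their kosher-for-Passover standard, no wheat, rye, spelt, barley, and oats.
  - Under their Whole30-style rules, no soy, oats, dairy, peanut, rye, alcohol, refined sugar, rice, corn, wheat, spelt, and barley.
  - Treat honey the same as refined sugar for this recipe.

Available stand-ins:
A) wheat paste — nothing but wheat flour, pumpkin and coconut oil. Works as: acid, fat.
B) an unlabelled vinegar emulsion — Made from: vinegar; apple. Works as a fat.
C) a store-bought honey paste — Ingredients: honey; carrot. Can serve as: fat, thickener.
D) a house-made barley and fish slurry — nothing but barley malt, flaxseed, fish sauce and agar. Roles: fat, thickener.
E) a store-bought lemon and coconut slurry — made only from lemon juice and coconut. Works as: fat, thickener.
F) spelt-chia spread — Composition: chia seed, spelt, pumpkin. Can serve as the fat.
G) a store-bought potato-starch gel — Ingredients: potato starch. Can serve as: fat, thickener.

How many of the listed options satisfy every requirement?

A: has wheat flour, so not kosher-for-Passover; has wheat flour, so not Whole30-style (and 1 more) — no
B: kosher-for-Passover, no fish — OK
C: has honey, so not Whole30-style — out
D: has barley malt, so not kosher-for-Passover; has barley malt, so not Whole30-style (and 1 more) — reject
E: has coconut, so not coconut-free — no
F: has spelt, so not kosher-for-Passover; has spelt, so not Whole30-style — no
G: only potato starch; none excluded — keep

2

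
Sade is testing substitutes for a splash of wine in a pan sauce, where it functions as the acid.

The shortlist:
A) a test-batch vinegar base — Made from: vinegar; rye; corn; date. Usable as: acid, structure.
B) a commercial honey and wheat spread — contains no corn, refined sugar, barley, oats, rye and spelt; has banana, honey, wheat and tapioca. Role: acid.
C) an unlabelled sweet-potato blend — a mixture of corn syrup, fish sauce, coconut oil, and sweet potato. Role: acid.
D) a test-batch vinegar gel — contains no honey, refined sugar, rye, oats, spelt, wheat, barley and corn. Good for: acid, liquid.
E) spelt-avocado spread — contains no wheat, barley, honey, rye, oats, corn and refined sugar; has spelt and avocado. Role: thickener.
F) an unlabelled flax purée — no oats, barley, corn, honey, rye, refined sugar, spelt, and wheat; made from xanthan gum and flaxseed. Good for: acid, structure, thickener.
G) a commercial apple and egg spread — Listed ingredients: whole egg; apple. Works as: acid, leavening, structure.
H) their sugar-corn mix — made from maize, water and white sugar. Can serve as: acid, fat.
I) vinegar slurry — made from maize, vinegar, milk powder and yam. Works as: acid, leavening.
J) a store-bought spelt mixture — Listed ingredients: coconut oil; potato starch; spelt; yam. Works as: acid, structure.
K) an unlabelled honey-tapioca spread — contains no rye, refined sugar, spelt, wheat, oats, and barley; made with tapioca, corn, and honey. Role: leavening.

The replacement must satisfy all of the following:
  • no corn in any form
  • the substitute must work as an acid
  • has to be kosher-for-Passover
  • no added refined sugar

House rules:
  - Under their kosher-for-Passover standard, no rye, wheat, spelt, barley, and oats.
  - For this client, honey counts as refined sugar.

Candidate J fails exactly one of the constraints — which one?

usable as an acid: satisfied
kosher-for-Passover: has spelt — fails
no-added-sugar: satisfied
corn-free: satisfied

kosher-for-Passover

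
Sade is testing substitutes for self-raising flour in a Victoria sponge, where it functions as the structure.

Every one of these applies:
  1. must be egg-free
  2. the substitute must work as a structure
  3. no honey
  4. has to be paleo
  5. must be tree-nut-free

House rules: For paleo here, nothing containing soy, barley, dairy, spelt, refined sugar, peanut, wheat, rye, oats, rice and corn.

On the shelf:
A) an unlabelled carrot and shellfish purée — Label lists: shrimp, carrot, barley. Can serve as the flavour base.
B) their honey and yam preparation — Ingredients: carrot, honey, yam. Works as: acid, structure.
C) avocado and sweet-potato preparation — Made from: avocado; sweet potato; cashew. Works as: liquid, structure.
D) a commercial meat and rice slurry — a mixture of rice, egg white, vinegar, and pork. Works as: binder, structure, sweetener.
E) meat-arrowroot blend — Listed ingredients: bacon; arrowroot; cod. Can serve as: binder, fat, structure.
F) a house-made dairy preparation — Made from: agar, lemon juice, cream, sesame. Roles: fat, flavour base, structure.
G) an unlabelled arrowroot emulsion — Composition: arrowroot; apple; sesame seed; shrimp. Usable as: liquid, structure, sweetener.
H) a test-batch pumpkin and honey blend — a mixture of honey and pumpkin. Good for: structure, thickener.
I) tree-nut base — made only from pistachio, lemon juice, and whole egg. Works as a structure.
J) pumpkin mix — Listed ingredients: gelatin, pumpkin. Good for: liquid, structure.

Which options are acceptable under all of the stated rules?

E, G, J

A: not usable as a structure; has barley, so not paleo — reject
B: has honey, so not honey-free — reject
C: has cashew, so not tree-nut-free — no
D: has rice, so not paleo; has egg white, so not egg-free — reject
E: no tree nuts, paleo — keep
F: has cream, so not paleo — no
G: works as a structure, paleo, no egg — OK
H: has honey, so not honey-free — reject
I: has pistachio, so not tree-nut-free; has whole egg, so not egg-free — reject
J: nothing on the exclusion list — OK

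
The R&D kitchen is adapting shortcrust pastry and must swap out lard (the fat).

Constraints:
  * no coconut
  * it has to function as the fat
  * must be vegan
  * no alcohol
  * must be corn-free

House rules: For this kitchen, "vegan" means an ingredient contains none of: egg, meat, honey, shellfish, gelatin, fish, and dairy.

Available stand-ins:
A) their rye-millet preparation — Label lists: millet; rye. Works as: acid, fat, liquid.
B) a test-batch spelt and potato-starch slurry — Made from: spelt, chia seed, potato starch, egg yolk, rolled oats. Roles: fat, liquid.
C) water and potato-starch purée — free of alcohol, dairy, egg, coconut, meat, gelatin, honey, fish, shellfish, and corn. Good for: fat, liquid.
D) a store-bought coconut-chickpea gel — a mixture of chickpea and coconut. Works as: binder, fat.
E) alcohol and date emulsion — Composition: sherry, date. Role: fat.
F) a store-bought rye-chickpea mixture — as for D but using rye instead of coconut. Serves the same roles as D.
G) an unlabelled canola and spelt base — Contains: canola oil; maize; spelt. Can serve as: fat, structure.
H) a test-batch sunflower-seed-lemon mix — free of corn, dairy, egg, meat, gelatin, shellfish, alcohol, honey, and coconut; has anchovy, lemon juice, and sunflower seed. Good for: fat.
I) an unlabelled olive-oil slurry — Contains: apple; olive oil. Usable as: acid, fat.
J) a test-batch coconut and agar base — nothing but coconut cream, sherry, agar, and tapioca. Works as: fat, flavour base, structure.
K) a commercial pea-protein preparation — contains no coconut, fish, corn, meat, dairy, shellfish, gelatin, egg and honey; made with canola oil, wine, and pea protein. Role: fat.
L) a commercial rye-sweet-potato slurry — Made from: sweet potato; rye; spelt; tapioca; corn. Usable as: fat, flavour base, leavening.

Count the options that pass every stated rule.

A: vegan, no coconut — keep
B: has egg yolk, so not vegan — no
C: works as a fat, no corn, vegan — OK
D: has coconut, so not coconut-free — reject
E: has sherry, so not alcohol-free — reject
F: works as a fat, vegan, no alcohol — valid
G: has maize, so not corn-free — out
H: has anchovy, so not vegan — reject
I: works as a fat, vegan, no coconut — OK
J: has coconut cream, so not coconut-free; has sherry, so not alcohol-free — no
K: has wine, so not alcohol-free — out
L: has corn, so not corn-free — out

4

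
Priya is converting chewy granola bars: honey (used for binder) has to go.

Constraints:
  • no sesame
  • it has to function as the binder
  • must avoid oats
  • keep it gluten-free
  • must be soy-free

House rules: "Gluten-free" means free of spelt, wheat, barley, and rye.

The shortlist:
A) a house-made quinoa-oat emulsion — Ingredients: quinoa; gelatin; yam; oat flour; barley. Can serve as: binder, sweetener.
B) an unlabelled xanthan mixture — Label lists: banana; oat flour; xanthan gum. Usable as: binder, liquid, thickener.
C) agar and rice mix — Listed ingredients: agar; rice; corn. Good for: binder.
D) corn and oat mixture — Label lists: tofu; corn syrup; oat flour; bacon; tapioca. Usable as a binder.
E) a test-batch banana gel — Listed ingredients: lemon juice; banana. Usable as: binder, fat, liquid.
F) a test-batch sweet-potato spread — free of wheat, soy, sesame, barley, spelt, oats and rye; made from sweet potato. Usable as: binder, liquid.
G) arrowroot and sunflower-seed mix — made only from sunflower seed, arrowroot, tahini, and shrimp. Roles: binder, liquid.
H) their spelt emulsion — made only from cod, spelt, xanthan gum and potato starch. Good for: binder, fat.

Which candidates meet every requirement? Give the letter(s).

A: has barley, so not gluten-free; has oat flour, so not oat-free — no
B: has oat flour, so not oat-free — out
C: nothing on the exclusion list — keep
D: has oat flour, so not oat-free; has tofu, so not soy-free — reject
E: nothing on the exclusion list — keep
F: no soy, no sesame — keep
G: has tahini, so not sesame-free — out
H: has spelt, so not gluten-free — out

C, E, F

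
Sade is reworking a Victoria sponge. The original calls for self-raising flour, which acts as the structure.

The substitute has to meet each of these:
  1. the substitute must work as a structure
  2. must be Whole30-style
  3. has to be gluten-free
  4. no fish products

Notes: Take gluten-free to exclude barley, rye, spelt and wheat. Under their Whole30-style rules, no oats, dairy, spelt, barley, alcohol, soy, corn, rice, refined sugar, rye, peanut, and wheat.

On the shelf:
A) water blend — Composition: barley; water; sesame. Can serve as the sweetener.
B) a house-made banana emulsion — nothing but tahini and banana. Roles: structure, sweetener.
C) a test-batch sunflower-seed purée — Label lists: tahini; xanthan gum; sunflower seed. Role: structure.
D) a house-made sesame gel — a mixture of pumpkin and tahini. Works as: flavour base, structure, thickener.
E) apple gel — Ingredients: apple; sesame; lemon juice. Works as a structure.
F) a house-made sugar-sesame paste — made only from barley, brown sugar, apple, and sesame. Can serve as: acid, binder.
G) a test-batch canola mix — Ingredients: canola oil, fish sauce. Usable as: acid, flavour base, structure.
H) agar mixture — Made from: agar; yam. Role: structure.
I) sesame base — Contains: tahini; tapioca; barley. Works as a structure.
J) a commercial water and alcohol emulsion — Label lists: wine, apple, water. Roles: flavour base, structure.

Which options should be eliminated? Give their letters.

A, F, G, I, J

A: not usable as a structure; has barley, so not gluten-free (and 1 more) — out
B: nothing on the exclusion list — OK
C: gluten-free, no fish — valid
D: only tahini and pumpkin; none excluded — valid
E: only sesame, lemon juice and apple; none excluded — OK
F: not usable as a structure; has barley, so not gluten-free (and 1 more) — no
G: has fish sauce, so not fish-free — reject
H: every rule checks out — valid
I: has barley, so not gluten-free; has barley, so not Whole30-style — no
J: has wine, so not Whole30-style — reject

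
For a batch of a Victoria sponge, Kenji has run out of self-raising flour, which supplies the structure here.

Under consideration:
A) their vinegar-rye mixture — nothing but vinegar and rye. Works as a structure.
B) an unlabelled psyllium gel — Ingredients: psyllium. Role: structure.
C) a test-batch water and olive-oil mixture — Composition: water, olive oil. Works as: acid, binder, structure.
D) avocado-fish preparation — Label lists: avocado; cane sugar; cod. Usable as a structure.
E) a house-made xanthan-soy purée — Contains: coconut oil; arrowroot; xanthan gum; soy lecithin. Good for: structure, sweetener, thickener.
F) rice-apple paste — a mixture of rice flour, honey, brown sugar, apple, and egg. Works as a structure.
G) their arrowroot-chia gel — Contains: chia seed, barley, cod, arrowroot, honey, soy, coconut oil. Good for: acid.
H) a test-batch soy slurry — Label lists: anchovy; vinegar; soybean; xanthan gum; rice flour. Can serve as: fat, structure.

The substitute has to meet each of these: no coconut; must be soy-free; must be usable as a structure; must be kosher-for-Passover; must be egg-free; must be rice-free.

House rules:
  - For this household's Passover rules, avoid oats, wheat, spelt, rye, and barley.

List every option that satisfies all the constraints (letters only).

A: has rye, so not kosher-for-Passover — out
B: all constraints satisfied — keep
C: only water and olive oil; none excluded — OK
D: only cod, cane sugar and avocado; none excluded — OK
E: has coconut oil, so not coconut-free; has soy lecithin, so not soy-free — out
F: has egg, so not egg-free; has rice flour, so not rice-free — no
G: not usable as a structure; has barley, so not kosher-for-Passover (and 2 more) — out
H: has soybean, so not soy-free; has rice flour, so not rice-free — out

B, C, D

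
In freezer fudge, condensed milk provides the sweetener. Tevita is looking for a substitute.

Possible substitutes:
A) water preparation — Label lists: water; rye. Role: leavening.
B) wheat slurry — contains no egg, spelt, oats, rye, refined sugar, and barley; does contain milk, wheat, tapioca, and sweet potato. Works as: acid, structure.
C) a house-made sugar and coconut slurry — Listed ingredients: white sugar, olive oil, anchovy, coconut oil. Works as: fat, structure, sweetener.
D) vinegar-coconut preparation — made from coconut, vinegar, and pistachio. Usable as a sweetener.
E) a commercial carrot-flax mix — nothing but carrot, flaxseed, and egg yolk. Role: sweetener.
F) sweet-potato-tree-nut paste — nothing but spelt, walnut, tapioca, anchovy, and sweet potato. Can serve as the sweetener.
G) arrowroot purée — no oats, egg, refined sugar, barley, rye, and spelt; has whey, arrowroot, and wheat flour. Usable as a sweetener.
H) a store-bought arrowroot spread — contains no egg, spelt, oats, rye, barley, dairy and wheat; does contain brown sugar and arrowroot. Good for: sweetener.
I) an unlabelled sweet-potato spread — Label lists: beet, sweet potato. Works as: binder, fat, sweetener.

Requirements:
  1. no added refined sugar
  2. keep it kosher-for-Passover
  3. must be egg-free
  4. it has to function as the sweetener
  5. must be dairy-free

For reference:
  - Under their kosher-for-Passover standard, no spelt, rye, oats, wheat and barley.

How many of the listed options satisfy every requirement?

A: not usable as a sweetener; has rye, so not kosher-for-Passover — out
B: not usable as a sweetener; has wheat, so not kosher-for-Passover (and 1 more) — no
C: has white sugar, so not no-added-sugar — out
D: only coconut, pistachio, and vinegar; none excluded — OK
E: has egg yolk, so not egg-free — reject
F: has spelt, so not kosher-for-Passover — reject
G: has wheat flour, so not kosher-for-Passover; has whey, so not dairy-free — out
H: has brown sugar, so not no-added-sugar — out
I: all constraints satisfied — OK

2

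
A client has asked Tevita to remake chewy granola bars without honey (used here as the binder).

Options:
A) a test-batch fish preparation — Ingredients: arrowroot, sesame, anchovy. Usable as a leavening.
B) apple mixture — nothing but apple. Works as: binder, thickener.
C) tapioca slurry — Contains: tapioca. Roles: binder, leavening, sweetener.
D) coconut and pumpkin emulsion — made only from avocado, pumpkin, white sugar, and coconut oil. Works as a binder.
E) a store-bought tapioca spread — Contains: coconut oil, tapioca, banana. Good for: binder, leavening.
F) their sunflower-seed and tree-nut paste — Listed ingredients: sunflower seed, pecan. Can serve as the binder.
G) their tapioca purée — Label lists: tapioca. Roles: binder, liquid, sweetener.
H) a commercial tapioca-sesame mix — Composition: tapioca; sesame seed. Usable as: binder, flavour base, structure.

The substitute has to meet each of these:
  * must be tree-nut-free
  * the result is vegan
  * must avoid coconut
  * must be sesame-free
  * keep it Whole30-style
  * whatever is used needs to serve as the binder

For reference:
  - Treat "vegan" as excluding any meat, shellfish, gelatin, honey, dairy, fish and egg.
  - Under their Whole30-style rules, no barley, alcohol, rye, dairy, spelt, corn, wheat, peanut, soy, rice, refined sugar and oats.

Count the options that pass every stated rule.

A: not usable as a binder; has anchovy, so not vegan (and 1 more) — no
B: works as a binder, no tree nuts, no sesame — valid
C: works as a binder, no coconut, no sesame — valid
D: has white sugar, so not Whole30-style; has coconut oil, so not coconut-free — no
E: has coconut oil, so not coconut-free — no
F: has pecan, so not tree-nut-free — reject
G: only tapioca; none excluded — valid
H: has sesame seed, so not sesame-free — reject

3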